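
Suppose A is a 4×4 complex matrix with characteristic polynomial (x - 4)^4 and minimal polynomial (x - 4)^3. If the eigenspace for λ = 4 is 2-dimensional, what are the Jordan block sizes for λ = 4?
Block sizes for λ = 4: [3, 1]

Step 1 — from the characteristic polynomial, algebraic multiplicity of λ = 4 is 4. From dim ker(A − (4)·I) = 2, there are exactly 2 Jordan blocks for λ = 4.
Step 2 — from the minimal polynomial, the factor (x − 4)^3 tells us the largest block for λ = 4 has size 3.
Step 3 — with total size 4, 2 blocks, and largest block 3, the block sizes (in nonincreasing order) are [3, 1].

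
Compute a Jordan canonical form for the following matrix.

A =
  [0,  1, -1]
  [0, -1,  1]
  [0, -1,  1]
J_2(0) ⊕ J_1(0)

The characteristic polynomial is
  det(x·I − A) = x^3

Eigenvalues and multiplicities (the geometric multiplicity of λ is n − rank(A − λI), which equals the number of Jordan blocks for λ):
  λ = 0: algebraic multiplicity = 3, geometric multiplicity = 2

Determining the block sizes for each eigenvalue:
  λ = 0: 2 blocks summing to 3 forces exactly one block of size 2 and the rest size 1 → block sizes [2, 1]

Assembling the blocks gives a Jordan form
J =
  [0, 1, 0]
  [0, 0, 0]
  [0, 0, 0]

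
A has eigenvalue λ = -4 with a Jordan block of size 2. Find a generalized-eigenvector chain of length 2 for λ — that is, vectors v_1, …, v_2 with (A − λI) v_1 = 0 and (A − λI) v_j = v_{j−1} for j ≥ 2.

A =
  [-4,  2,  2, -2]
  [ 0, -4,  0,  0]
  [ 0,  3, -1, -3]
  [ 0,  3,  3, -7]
A Jordan chain for λ = -4 of length 2:
v_1 = (2, 0, 3, 3)ᵀ
v_2 = (0, 1, 0, 0)ᵀ

Let N = A − (-4)·I. We want v_2 with N^2 v_2 = 0 but N^1 v_2 ≠ 0; then v_{j-1} := N · v_j for j = 2, …, 2.

Pick v_2 = (0, 1, 0, 0)ᵀ.
Then v_1 = N · v_2 = (2, 0, 3, 3)ᵀ.

Sanity check: (A − (-4)·I) v_1 = (0, 0, 0, 0)ᵀ = 0. ✓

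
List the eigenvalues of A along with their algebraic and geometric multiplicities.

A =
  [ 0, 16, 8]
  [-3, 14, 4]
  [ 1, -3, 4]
λ = 6: alg = 3, geom = 1

Step 1 — factor the characteristic polynomial to read off the algebraic multiplicities:
  χ_A(x) = (x - 6)^3

Step 2 — compute geometric multiplicities via the rank-nullity identity g(λ) = n − rank(A − λI):
  rank(A − (6)·I) = 2, so dim ker(A − (6)·I) = n − 2 = 1

Summary:
  λ = 6: algebraic multiplicity = 3, geometric multiplicity = 1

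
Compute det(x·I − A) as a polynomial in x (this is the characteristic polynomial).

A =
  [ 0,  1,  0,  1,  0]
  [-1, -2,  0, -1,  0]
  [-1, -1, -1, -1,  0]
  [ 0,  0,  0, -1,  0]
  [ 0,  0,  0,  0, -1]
x^5 + 5*x^4 + 10*x^3 + 10*x^2 + 5*x + 1

Expanding det(x·I − A) (e.g. by cofactor expansion or by noting that A is similar to its Jordan form J, which has the same characteristic polynomial as A) gives
  χ_A(x) = x^5 + 5*x^4 + 10*x^3 + 10*x^2 + 5*x + 1
which factors as (x + 1)^5. The eigenvalues (with algebraic multiplicities) are λ = -1 with multiplicity 5.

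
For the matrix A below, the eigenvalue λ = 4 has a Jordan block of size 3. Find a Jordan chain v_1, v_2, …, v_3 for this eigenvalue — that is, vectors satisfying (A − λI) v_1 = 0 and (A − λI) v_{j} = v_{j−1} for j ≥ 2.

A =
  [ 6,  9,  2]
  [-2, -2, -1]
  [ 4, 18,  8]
A Jordan chain for λ = 4 of length 3:
v_1 = (-6, 4, -12)ᵀ
v_2 = (2, -2, 4)ᵀ
v_3 = (1, 0, 0)ᵀ

Let N = A − (4)·I. We want v_3 with N^3 v_3 = 0 but N^2 v_3 ≠ 0; then v_{j-1} := N · v_j for j = 3, …, 2.

Pick v_3 = (1, 0, 0)ᵀ.
Then v_2 = N · v_3 = (2, -2, 4)ᵀ.
Then v_1 = N · v_2 = (-6, 4, -12)ᵀ.

Sanity check: (A − (4)·I) v_1 = (0, 0, 0)ᵀ = 0. ✓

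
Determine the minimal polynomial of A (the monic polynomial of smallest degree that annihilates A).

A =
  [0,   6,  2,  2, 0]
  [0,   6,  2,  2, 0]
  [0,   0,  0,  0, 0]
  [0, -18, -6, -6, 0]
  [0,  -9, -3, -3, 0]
x^2

The characteristic polynomial is χ_A(x) = x^5, so the eigenvalues are known. The minimal polynomial is
  m_A(x) = Π_λ (x − λ)^{k_λ}
where k_λ is the size of the *largest* Jordan block for λ (equivalently, the smallest k with (A − λI)^k v = 0 for every generalised eigenvector v of λ).

  λ = 0: largest Jordan block has size 2, contributing (x − 0)^2

So m_A(x) = x^2 = x^2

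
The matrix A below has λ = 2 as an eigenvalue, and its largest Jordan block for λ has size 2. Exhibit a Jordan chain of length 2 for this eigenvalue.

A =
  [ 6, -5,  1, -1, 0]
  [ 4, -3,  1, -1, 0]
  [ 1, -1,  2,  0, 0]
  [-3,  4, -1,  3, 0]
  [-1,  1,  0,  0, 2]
A Jordan chain for λ = 2 of length 2:
v_1 = (4, 4, 1, -3, -1)ᵀ
v_2 = (1, 0, 0, 0, 0)ᵀ

Let N = A − (2)·I. We want v_2 with N^2 v_2 = 0 but N^1 v_2 ≠ 0; then v_{j-1} := N · v_j for j = 2, …, 2.

Pick v_2 = (1, 0, 0, 0, 0)ᵀ.
Then v_1 = N · v_2 = (4, 4, 1, -3, -1)ᵀ.

Sanity check: (A − (2)·I) v_1 = (0, 0, 0, 0, 0)ᵀ = 0. ✓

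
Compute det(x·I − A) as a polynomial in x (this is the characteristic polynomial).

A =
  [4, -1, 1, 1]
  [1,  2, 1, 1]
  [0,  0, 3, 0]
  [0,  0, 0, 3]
x^4 - 12*x^3 + 54*x^2 - 108*x + 81

Expanding det(x·I − A) (e.g. by cofactor expansion or by noting that A is similar to its Jordan form J, which has the same characteristic polynomial as A) gives
  χ_A(x) = x^4 - 12*x^3 + 54*x^2 - 108*x + 81
which factors as (x - 3)^4. The eigenvalues (with algebraic multiplicities) are λ = 3 with multiplicity 4.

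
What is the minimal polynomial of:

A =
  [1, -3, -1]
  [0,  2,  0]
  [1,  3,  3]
x^2 - 4*x + 4

The characteristic polynomial is χ_A(x) = (x - 2)^3, so the eigenvalues are known. The minimal polynomial is
  m_A(x) = Π_λ (x − λ)^{k_λ}
where k_λ is the size of the *largest* Jordan block for λ (equivalently, the smallest k with (A − λI)^k v = 0 for every generalised eigenvector v of λ).

  λ = 2: largest Jordan block has size 2, contributing (x − 2)^2

So m_A(x) = (x - 2)^2 = x^2 - 4*x + 4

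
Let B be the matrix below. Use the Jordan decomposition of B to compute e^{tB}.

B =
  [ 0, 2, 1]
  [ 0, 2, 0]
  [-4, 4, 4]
e^{tB} =
  [-2*t*exp(2*t) + exp(2*t), 2*t*exp(2*t), t*exp(2*t)]
  [0, exp(2*t), 0]
  [-4*t*exp(2*t), 4*t*exp(2*t), 2*t*exp(2*t) + exp(2*t)]

Strategy: write B = P · J · P⁻¹ where J is a Jordan canonical form, so e^{tB} = P · e^{tJ} · P⁻¹, and e^{tJ} can be computed block-by-block.

B has Jordan form
J =
  [2, 1, 0]
  [0, 2, 0]
  [0, 0, 2]
(up to reordering of blocks).

Per-block formulas:
  For a 1×1 block at λ = 2: exp(t · [2]) = [e^(2t)].
  For a 2×2 Jordan block J_2(2): exp(t · J_2(2)) = e^(2t)·(I + t·N), where N is the 2×2 nilpotent shift.

After assembling e^{tJ} and conjugating by P, we get:

e^{tB} =
  [-2*t*exp(2*t) + exp(2*t), 2*t*exp(2*t), t*exp(2*t)]
  [0, exp(2*t), 0]
  [-4*t*exp(2*t), 4*t*exp(2*t), 2*t*exp(2*t) + exp(2*t)]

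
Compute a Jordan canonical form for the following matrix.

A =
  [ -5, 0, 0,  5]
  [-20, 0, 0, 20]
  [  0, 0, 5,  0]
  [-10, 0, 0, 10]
J_1(0) ⊕ J_1(0) ⊕ J_1(5) ⊕ J_1(5)

The characteristic polynomial is
  det(x·I − A) = x^4 - 10*x^3 + 25*x^2 = x^2*(x - 5)^2

Eigenvalues and multiplicities (the geometric multiplicity of λ is n − rank(A − λI), which equals the number of Jordan blocks for λ):
  λ = 0: algebraic multiplicity = 2, geometric multiplicity = 2
  λ = 5: algebraic multiplicity = 2, geometric multiplicity = 2

Determining the block sizes for each eigenvalue:
  λ = 0: gm = am = 2, so every block has size 1 → block sizes [1, 1]
  λ = 5: gm = am = 2, so every block has size 1 → block sizes [1, 1]

Assembling the blocks gives a Jordan form
J =
  [0, 0, 0, 0]
  [0, 0, 0, 0]
  [0, 0, 5, 0]
  [0, 0, 0, 5]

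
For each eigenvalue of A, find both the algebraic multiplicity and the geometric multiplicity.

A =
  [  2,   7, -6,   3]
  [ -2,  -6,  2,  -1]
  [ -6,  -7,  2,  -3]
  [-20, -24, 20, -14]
λ = -4: alg = 4, geom = 2

Step 1 — factor the characteristic polynomial to read off the algebraic multiplicities:
  χ_A(x) = (x + 4)^4

Step 2 — compute geometric multiplicities via the rank-nullity identity g(λ) = n − rank(A − λI):
  rank(A − (-4)·I) = 2, so dim ker(A − (-4)·I) = n − 2 = 2

Summary:
  λ = -4: algebraic multiplicity = 4, geometric multiplicity = 2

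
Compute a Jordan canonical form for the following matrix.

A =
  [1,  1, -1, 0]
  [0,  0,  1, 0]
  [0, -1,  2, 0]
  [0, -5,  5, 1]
J_2(1) ⊕ J_1(1) ⊕ J_1(1)

The characteristic polynomial is
  det(x·I − A) = x^4 - 4*x^3 + 6*x^2 - 4*x + 1 = (x - 1)^4

Eigenvalues and multiplicities (the geometric multiplicity of λ is n − rank(A − λI), which equals the number of Jordan blocks for λ):
  λ = 1: algebraic multiplicity = 4, geometric multiplicity = 3

Determining the block sizes for each eigenvalue:
  λ = 1: 3 blocks summing to 4 forces exactly one block of size 2 and the rest size 1 → block sizes [2, 1, 1]

Assembling the blocks gives a Jordan form
J =
  [1, 1, 0, 0]
  [0, 1, 0, 0]
  [0, 0, 1, 0]
  [0, 0, 0, 1]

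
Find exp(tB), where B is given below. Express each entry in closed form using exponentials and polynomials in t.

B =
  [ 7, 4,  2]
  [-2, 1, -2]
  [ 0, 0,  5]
e^{tB} =
  [2*exp(5*t) - exp(3*t), 2*exp(5*t) - 2*exp(3*t), exp(5*t) - exp(3*t)]
  [-exp(5*t) + exp(3*t), -exp(5*t) + 2*exp(3*t), -exp(5*t) + exp(3*t)]
  [0, 0, exp(5*t)]

Strategy: write B = P · J · P⁻¹ where J is a Jordan canonical form, so e^{tB} = P · e^{tJ} · P⁻¹, and e^{tJ} can be computed block-by-block.

B has Jordan form
J =
  [3, 0, 0]
  [0, 5, 0]
  [0, 0, 5]
(up to reordering of blocks).

Per-block formulas:
  For a 1×1 block at λ = 5: exp(t · [5]) = [e^(5t)].
  For a 1×1 block at λ = 3: exp(t · [3]) = [e^(3t)].

After assembling e^{tJ} and conjugating by P, we get:

e^{tB} =
  [2*exp(5*t) - exp(3*t), 2*exp(5*t) - 2*exp(3*t), exp(5*t) - exp(3*t)]
  [-exp(5*t) + exp(3*t), -exp(5*t) + 2*exp(3*t), -exp(5*t) + exp(3*t)]
  [0, 0, exp(5*t)]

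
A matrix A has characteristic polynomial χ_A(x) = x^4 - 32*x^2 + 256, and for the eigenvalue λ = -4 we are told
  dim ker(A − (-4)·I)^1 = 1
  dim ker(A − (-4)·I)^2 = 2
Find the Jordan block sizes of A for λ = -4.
Block sizes for λ = -4: [2]

From the dimensions of kernels of powers, the number of Jordan blocks of size at least j is d_j − d_{j−1} where d_j = dim ker(N^j) (with d_0 = 0). Computing the differences gives [1, 1].
The number of blocks of size exactly k is (#blocks of size ≥ k) − (#blocks of size ≥ k + 1), so the partition is: 1 block(s) of size 2.
In nonincreasing order the block sizes are [2].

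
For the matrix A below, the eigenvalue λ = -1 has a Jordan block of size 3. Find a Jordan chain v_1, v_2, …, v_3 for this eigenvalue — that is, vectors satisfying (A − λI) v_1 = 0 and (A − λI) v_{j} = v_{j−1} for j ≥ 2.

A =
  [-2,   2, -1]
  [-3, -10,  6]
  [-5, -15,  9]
A Jordan chain for λ = -1 of length 3:
v_1 = (-5, -15, -25)ᵀ
v_2 = (2, -9, -15)ᵀ
v_3 = (0, 1, 0)ᵀ

Let N = A − (-1)·I. We want v_3 with N^3 v_3 = 0 but N^2 v_3 ≠ 0; then v_{j-1} := N · v_j for j = 3, …, 2.

Pick v_3 = (0, 1, 0)ᵀ.
Then v_2 = N · v_3 = (2, -9, -15)ᵀ.
Then v_1 = N · v_2 = (-5, -15, -25)ᵀ.

Sanity check: (A − (-1)·I) v_1 = (0, 0, 0)ᵀ = 0. ✓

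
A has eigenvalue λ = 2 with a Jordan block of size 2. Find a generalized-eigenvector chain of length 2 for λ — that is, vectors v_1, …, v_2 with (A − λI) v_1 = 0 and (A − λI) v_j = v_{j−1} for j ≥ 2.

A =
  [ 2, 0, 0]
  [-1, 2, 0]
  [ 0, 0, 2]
A Jordan chain for λ = 2 of length 2:
v_1 = (0, -1, 0)ᵀ
v_2 = (1, 0, 0)ᵀ

Let N = A − (2)·I. We want v_2 with N^2 v_2 = 0 but N^1 v_2 ≠ 0; then v_{j-1} := N · v_j for j = 2, …, 2.

Pick v_2 = (1, 0, 0)ᵀ.
Then v_1 = N · v_2 = (0, -1, 0)ᵀ.

Sanity check: (A − (2)·I) v_1 = (0, 0, 0)ᵀ = 0. ✓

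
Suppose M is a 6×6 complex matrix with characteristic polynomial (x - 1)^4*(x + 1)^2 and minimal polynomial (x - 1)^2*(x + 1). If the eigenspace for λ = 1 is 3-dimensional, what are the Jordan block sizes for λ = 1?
Block sizes for λ = 1: [2, 1, 1]

Step 1 — from the characteristic polynomial, algebraic multiplicity of λ = 1 is 4. From dim ker(M − (1)·I) = 3, there are exactly 3 Jordan blocks for λ = 1.
Step 2 — from the minimal polynomial, the factor (x − 1)^2 tells us the largest block for λ = 1 has size 2.
Step 3 — with total size 4, 3 blocks, and largest block 2, the block sizes (in nonincreasing order) are [2, 1, 1].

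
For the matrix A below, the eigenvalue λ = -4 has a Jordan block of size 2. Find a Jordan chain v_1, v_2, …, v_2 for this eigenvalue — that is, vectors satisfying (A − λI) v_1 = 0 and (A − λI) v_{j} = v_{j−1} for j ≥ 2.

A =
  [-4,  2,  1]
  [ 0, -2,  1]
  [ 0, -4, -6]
A Jordan chain for λ = -4 of length 2:
v_1 = (2, 2, -4)ᵀ
v_2 = (0, 1, 0)ᵀ

Let N = A − (-4)·I. We want v_2 with N^2 v_2 = 0 but N^1 v_2 ≠ 0; then v_{j-1} := N · v_j for j = 2, …, 2.

Pick v_2 = (0, 1, 0)ᵀ.
Then v_1 = N · v_2 = (2, 2, -4)ᵀ.

Sanity check: (A − (-4)·I) v_1 = (0, 0, 0)ᵀ = 0. ✓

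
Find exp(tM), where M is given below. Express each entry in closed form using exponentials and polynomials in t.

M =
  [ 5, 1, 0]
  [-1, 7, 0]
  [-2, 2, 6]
e^{tM} =
  [-t*exp(6*t) + exp(6*t), t*exp(6*t), 0]
  [-t*exp(6*t), t*exp(6*t) + exp(6*t), 0]
  [-2*t*exp(6*t), 2*t*exp(6*t), exp(6*t)]

Strategy: write M = P · J · P⁻¹ where J is a Jordan canonical form, so e^{tM} = P · e^{tJ} · P⁻¹, and e^{tJ} can be computed block-by-block.

M has Jordan form
J =
  [6, 1, 0]
  [0, 6, 0]
  [0, 0, 6]
(up to reordering of blocks).

Per-block formulas:
  For a 2×2 Jordan block J_2(6): exp(t · J_2(6)) = e^(6t)·(I + t·N), where N is the 2×2 nilpotent shift.
  For a 1×1 block at λ = 6: exp(t · [6]) = [e^(6t)].

After assembling e^{tJ} and conjugating by P, we get:

e^{tM} =
  [-t*exp(6*t) + exp(6*t), t*exp(6*t), 0]
  [-t*exp(6*t), t*exp(6*t) + exp(6*t), 0]
  [-2*t*exp(6*t), 2*t*exp(6*t), exp(6*t)]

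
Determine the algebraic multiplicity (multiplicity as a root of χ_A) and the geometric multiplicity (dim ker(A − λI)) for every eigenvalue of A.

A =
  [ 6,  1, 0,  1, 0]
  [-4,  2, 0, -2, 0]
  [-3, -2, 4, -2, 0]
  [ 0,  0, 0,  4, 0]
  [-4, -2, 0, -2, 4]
λ = 4: alg = 5, geom = 3

Step 1 — factor the characteristic polynomial to read off the algebraic multiplicities:
  χ_A(x) = (x - 4)^5

Step 2 — compute geometric multiplicities via the rank-nullity identity g(λ) = n − rank(A − λI):
  rank(A − (4)·I) = 2, so dim ker(A − (4)·I) = n − 2 = 3

Summary:
  λ = 4: algebraic multiplicity = 5, geometric multiplicity = 3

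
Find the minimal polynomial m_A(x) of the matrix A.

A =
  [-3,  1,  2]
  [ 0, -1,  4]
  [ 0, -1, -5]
x^2 + 6*x + 9

The characteristic polynomial is χ_A(x) = (x + 3)^3, so the eigenvalues are known. The minimal polynomial is
  m_A(x) = Π_λ (x − λ)^{k_λ}
where k_λ is the size of the *largest* Jordan block for λ (equivalently, the smallest k with (A − λI)^k v = 0 for every generalised eigenvector v of λ).

  λ = -3: largest Jordan block has size 2, contributing (x + 3)^2

So m_A(x) = (x + 3)^2 = x^2 + 6*x + 9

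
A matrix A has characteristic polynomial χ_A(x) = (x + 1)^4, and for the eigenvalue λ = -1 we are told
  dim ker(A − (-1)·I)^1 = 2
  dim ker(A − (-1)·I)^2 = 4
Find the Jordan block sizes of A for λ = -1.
Block sizes for λ = -1: [2, 2]

From the dimensions of kernels of powers, the number of Jordan blocks of size at least j is d_j − d_{j−1} where d_j = dim ker(N^j) (with d_0 = 0). Computing the differences gives [2, 2].
The number of blocks of size exactly k is (#blocks of size ≥ k) − (#blocks of size ≥ k + 1), so the partition is: 2 block(s) of size 2.
In nonincreasing order the block sizes are [2, 2].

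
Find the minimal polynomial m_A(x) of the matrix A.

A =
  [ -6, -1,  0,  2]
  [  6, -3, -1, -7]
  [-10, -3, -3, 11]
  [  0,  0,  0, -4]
x^3 + 12*x^2 + 48*x + 64

The characteristic polynomial is χ_A(x) = (x + 4)^4, so the eigenvalues are known. The minimal polynomial is
  m_A(x) = Π_λ (x − λ)^{k_λ}
where k_λ is the size of the *largest* Jordan block for λ (equivalently, the smallest k with (A − λI)^k v = 0 for every generalised eigenvector v of λ).

  λ = -4: largest Jordan block has size 3, contributing (x + 4)^3

So m_A(x) = (x + 4)^3 = x^3 + 12*x^2 + 48*x + 64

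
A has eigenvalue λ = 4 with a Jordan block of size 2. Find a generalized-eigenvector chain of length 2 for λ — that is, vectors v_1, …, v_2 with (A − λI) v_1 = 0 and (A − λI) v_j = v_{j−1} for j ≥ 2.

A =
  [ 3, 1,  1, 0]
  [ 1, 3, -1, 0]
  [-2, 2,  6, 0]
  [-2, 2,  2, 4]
A Jordan chain for λ = 4 of length 2:
v_1 = (-1, 1, -2, -2)ᵀ
v_2 = (1, 0, 0, 0)ᵀ

Let N = A − (4)·I. We want v_2 with N^2 v_2 = 0 but N^1 v_2 ≠ 0; then v_{j-1} := N · v_j for j = 2, …, 2.

Pick v_2 = (1, 0, 0, 0)ᵀ.
Then v_1 = N · v_2 = (-1, 1, -2, -2)ᵀ.

Sanity check: (A − (4)·I) v_1 = (0, 0, 0, 0)ᵀ = 0. ✓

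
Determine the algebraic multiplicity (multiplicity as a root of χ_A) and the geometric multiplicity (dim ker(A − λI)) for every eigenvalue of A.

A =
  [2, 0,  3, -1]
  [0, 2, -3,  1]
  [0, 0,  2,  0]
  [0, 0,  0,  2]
λ = 2: alg = 4, geom = 3

Step 1 — factor the characteristic polynomial to read off the algebraic multiplicities:
  χ_A(x) = (x - 2)^4

Step 2 — compute geometric multiplicities via the rank-nullity identity g(λ) = n − rank(A − λI):
  rank(A − (2)·I) = 1, so dim ker(A − (2)·I) = n − 1 = 3

Summary:
  λ = 2: algebraic multiplicity = 4, geometric multiplicity = 3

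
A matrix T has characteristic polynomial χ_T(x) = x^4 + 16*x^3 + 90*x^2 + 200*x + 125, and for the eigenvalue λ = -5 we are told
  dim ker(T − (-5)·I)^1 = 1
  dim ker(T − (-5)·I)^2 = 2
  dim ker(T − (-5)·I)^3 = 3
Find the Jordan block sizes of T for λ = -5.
Block sizes for λ = -5: [3]

From the dimensions of kernels of powers, the number of Jordan blocks of size at least j is d_j − d_{j−1} where d_j = dim ker(N^j) (with d_0 = 0). Computing the differences gives [1, 1, 1].
The number of blocks of size exactly k is (#blocks of size ≥ k) − (#blocks of size ≥ k + 1), so the partition is: 1 block(s) of size 3.
In nonincreasing order the block sizes are [3].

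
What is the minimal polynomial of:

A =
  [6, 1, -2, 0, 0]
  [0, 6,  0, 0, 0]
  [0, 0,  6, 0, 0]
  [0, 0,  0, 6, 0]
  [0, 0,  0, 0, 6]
x^2 - 12*x + 36

The characteristic polynomial is χ_A(x) = (x - 6)^5, so the eigenvalues are known. The minimal polynomial is
  m_A(x) = Π_λ (x − λ)^{k_λ}
where k_λ is the size of the *largest* Jordan block for λ (equivalently, the smallest k with (A − λI)^k v = 0 for every generalised eigenvector v of λ).

  λ = 6: largest Jordan block has size 2, contributing (x − 6)^2

So m_A(x) = (x - 6)^2 = x^2 - 12*x + 36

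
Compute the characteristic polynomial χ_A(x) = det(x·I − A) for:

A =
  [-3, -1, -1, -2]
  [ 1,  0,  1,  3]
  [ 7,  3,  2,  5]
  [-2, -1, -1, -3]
x^4 + 4*x^3 + 6*x^2 + 4*x + 1

Expanding det(x·I − A) (e.g. by cofactor expansion or by noting that A is similar to its Jordan form J, which has the same characteristic polynomial as A) gives
  χ_A(x) = x^4 + 4*x^3 + 6*x^2 + 4*x + 1
which factors as (x + 1)^4. The eigenvalues (with algebraic multiplicities) are λ = -1 with multiplicity 4.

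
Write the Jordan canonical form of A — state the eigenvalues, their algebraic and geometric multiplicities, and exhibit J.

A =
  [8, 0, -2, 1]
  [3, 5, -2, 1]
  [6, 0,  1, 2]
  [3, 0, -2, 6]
J_2(5) ⊕ J_1(5) ⊕ J_1(5)

The characteristic polynomial is
  det(x·I − A) = x^4 - 20*x^3 + 150*x^2 - 500*x + 625 = (x - 5)^4

Eigenvalues and multiplicities (the geometric multiplicity of λ is n − rank(A − λI), which equals the number of Jordan blocks for λ):
  λ = 5: algebraic multiplicity = 4, geometric multiplicity = 3

Determining the block sizes for each eigenvalue:
  λ = 5: 3 blocks summing to 4 forces exactly one block of size 2 and the rest size 1 → block sizes [2, 1, 1]

Assembling the blocks gives a Jordan form
J =
  [5, 1, 0, 0]
  [0, 5, 0, 0]
  [0, 0, 5, 0]
  [0, 0, 0, 5]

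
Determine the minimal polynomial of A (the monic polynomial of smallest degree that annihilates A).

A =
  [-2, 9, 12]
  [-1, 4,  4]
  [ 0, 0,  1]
x^2 - 2*x + 1

The characteristic polynomial is χ_A(x) = (x - 1)^3, so the eigenvalues are known. The minimal polynomial is
  m_A(x) = Π_λ (x − λ)^{k_λ}
where k_λ is the size of the *largest* Jordan block for λ (equivalently, the smallest k with (A − λI)^k v = 0 for every generalised eigenvector v of λ).

  λ = 1: largest Jordan block has size 2, contributing (x − 1)^2

So m_A(x) = (x - 1)^2 = x^2 - 2*x + 1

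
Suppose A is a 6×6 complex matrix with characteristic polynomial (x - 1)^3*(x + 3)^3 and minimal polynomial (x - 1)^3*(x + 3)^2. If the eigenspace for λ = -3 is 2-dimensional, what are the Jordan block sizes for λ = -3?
Block sizes for λ = -3: [2, 1]

Step 1 — from the characteristic polynomial, algebraic multiplicity of λ = -3 is 3. From dim ker(A − (-3)·I) = 2, there are exactly 2 Jordan blocks for λ = -3.
Step 2 — from the minimal polynomial, the factor (x + 3)^2 tells us the largest block for λ = -3 has size 2.
Step 3 — with total size 3, 2 blocks, and largest block 2, the block sizes (in nonincreasing order) are [2, 1].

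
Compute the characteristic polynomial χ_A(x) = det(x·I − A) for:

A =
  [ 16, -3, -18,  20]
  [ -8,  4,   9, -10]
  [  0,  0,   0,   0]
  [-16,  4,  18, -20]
x^4

Expanding det(x·I − A) (e.g. by cofactor expansion or by noting that A is similar to its Jordan form J, which has the same characteristic polynomial as A) gives
  χ_A(x) = x^4
which factors as x^4. The eigenvalues (with algebraic multiplicities) are λ = 0 with multiplicity 4.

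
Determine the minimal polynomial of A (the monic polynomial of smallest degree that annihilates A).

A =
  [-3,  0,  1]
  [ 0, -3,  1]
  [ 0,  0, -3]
x^2 + 6*x + 9

The characteristic polynomial is χ_A(x) = (x + 3)^3, so the eigenvalues are known. The minimal polynomial is
  m_A(x) = Π_λ (x − λ)^{k_λ}
where k_λ is the size of the *largest* Jordan block for λ (equivalently, the smallest k with (A − λI)^k v = 0 for every generalised eigenvector v of λ).

  λ = -3: largest Jordan block has size 2, contributing (x + 3)^2

So m_A(x) = (x + 3)^2 = x^2 + 6*x + 9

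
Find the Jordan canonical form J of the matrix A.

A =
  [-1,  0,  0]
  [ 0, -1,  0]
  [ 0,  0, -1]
J_1(-1) ⊕ J_1(-1) ⊕ J_1(-1)

The characteristic polynomial is
  det(x·I − A) = x^3 + 3*x^2 + 3*x + 1 = (x + 1)^3

Eigenvalues and multiplicities (the geometric multiplicity of λ is n − rank(A − λI), which equals the number of Jordan blocks for λ):
  λ = -1: algebraic multiplicity = 3, geometric multiplicity = 3

Determining the block sizes for each eigenvalue:
  λ = -1: gm = am = 3, so every block has size 1 → block sizes [1, 1, 1]

Assembling the blocks gives a Jordan form
J =
  [-1,  0,  0]
  [ 0, -1,  0]
  [ 0,  0, -1]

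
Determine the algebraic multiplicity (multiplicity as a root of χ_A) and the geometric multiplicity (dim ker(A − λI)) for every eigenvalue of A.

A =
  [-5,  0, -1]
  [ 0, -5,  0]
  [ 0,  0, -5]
λ = -5: alg = 3, geom = 2

Step 1 — factor the characteristic polynomial to read off the algebraic multiplicities:
  χ_A(x) = (x + 5)^3

Step 2 — compute geometric multiplicities via the rank-nullity identity g(λ) = n − rank(A − λI):
  rank(A − (-5)·I) = 1, so dim ker(A − (-5)·I) = n − 1 = 2

Summary:
  λ = -5: algebraic multiplicity = 3, geometric multiplicity = 2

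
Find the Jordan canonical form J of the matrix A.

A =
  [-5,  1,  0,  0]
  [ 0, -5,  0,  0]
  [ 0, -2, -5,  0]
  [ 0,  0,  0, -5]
J_2(-5) ⊕ J_1(-5) ⊕ J_1(-5)

The characteristic polynomial is
  det(x·I − A) = x^4 + 20*x^3 + 150*x^2 + 500*x + 625 = (x + 5)^4

Eigenvalues and multiplicities (the geometric multiplicity of λ is n − rank(A − λI), which equals the number of Jordan blocks for λ):
  λ = -5: algebraic multiplicity = 4, geometric multiplicity = 3

Determining the block sizes for each eigenvalue:
  λ = -5: 3 blocks summing to 4 forces exactly one block of size 2 and the rest size 1 → block sizes [2, 1, 1]

Assembling the blocks gives a Jordan form
J =
  [-5,  1,  0,  0]
  [ 0, -5,  0,  0]
  [ 0,  0, -5,  0]
  [ 0,  0,  0, -5]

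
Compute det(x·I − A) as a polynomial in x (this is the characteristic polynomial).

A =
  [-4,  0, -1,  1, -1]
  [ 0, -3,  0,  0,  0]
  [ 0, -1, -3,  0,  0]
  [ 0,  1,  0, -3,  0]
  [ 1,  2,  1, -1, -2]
x^5 + 15*x^4 + 90*x^3 + 270*x^2 + 405*x + 243

Expanding det(x·I − A) (e.g. by cofactor expansion or by noting that A is similar to its Jordan form J, which has the same characteristic polynomial as A) gives
  χ_A(x) = x^5 + 15*x^4 + 90*x^3 + 270*x^2 + 405*x + 243
which factors as (x + 3)^5. The eigenvalues (with algebraic multiplicities) are λ = -3 with multiplicity 5.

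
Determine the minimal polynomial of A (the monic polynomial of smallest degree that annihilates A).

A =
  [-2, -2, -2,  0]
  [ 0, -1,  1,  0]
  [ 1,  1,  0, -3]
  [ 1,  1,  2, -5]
x^3 + 6*x^2 + 12*x + 8

The characteristic polynomial is χ_A(x) = (x + 2)^4, so the eigenvalues are known. The minimal polynomial is
  m_A(x) = Π_λ (x − λ)^{k_λ}
where k_λ is the size of the *largest* Jordan block for λ (equivalently, the smallest k with (A − λI)^k v = 0 for every generalised eigenvector v of λ).

  λ = -2: largest Jordan block has size 3, contributing (x + 2)^3

So m_A(x) = (x + 2)^3 = x^3 + 6*x^2 + 12*x + 8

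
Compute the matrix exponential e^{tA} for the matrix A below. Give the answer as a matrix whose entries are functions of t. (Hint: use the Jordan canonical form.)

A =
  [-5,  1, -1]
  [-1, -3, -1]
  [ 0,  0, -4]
e^{tA} =
  [-t*exp(-4*t) + exp(-4*t), t*exp(-4*t), -t*exp(-4*t)]
  [-t*exp(-4*t), t*exp(-4*t) + exp(-4*t), -t*exp(-4*t)]
  [0, 0, exp(-4*t)]

Strategy: write A = P · J · P⁻¹ where J is a Jordan canonical form, so e^{tA} = P · e^{tJ} · P⁻¹, and e^{tJ} can be computed block-by-block.

A has Jordan form
J =
  [-4,  1,  0]
  [ 0, -4,  0]
  [ 0,  0, -4]
(up to reordering of blocks).

Per-block formulas:
  For a 1×1 block at λ = -4: exp(t · [-4]) = [e^(-4t)].
  For a 2×2 Jordan block J_2(-4): exp(t · J_2(-4)) = e^(-4t)·(I + t·N), where N is the 2×2 nilpotent shift.

After assembling e^{tJ} and conjugating by P, we get:

e^{tA} =
  [-t*exp(-4*t) + exp(-4*t), t*exp(-4*t), -t*exp(-4*t)]
  [-t*exp(-4*t), t*exp(-4*t) + exp(-4*t), -t*exp(-4*t)]
  [0, 0, exp(-4*t)]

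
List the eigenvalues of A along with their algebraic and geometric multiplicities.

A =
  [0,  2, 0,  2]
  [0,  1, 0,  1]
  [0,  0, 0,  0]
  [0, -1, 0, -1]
λ = 0: alg = 4, geom = 3

Step 1 — factor the characteristic polynomial to read off the algebraic multiplicities:
  χ_A(x) = x^4

Step 2 — compute geometric multiplicities via the rank-nullity identity g(λ) = n − rank(A − λI):
  rank(A − (0)·I) = 1, so dim ker(A − (0)·I) = n − 1 = 3

Summary:
  λ = 0: algebraic multiplicity = 4, geometric multiplicity = 3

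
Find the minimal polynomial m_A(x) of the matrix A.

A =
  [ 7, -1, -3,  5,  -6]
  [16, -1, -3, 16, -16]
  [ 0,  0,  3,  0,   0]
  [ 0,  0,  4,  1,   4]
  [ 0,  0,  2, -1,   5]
x^3 - 9*x^2 + 27*x - 27

The characteristic polynomial is χ_A(x) = (x - 3)^5, so the eigenvalues are known. The minimal polynomial is
  m_A(x) = Π_λ (x − λ)^{k_λ}
where k_λ is the size of the *largest* Jordan block for λ (equivalently, the smallest k with (A − λI)^k v = 0 for every generalised eigenvector v of λ).

  λ = 3: largest Jordan block has size 3, contributing (x − 3)^3

So m_A(x) = (x - 3)^3 = x^3 - 9*x^2 + 27*x - 27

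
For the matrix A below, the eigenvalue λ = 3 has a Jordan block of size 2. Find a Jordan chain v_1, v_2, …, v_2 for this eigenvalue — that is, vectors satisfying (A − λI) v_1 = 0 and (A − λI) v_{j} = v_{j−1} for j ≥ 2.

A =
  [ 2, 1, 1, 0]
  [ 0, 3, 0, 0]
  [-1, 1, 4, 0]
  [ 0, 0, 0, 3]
A Jordan chain for λ = 3 of length 2:
v_1 = (-1, 0, -1, 0)ᵀ
v_2 = (1, 0, 0, 0)ᵀ

Let N = A − (3)·I. We want v_2 with N^2 v_2 = 0 but N^1 v_2 ≠ 0; then v_{j-1} := N · v_j for j = 2, …, 2.

Pick v_2 = (1, 0, 0, 0)ᵀ.
Then v_1 = N · v_2 = (-1, 0, -1, 0)ᵀ.

Sanity check: (A − (3)·I) v_1 = (0, 0, 0, 0)ᵀ = 0. ✓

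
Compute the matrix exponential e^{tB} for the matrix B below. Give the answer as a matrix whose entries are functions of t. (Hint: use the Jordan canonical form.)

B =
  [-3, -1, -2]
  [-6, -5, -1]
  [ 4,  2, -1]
e^{tB} =
  [-t^2*exp(-3*t) + exp(-3*t), -t^2*exp(-3*t) - t*exp(-3*t), -3*t^2*exp(-3*t)/2 - 2*t*exp(-3*t)]
  [4*t^2*exp(-3*t) - 6*t*exp(-3*t), 4*t^2*exp(-3*t) - 2*t*exp(-3*t) + exp(-3*t), 6*t^2*exp(-3*t) - t*exp(-3*t)]
  [-2*t^2*exp(-3*t) + 4*t*exp(-3*t), -2*t^2*exp(-3*t) + 2*t*exp(-3*t), -3*t^2*exp(-3*t) + 2*t*exp(-3*t) + exp(-3*t)]

Strategy: write B = P · J · P⁻¹ where J is a Jordan canonical form, so e^{tB} = P · e^{tJ} · P⁻¹, and e^{tJ} can be computed block-by-block.

B has Jordan form
J =
  [-3,  1,  0]
  [ 0, -3,  1]
  [ 0,  0, -3]
(up to reordering of blocks).

Per-block formulas:
  For a 3×3 Jordan block J_3(-3): exp(t · J_3(-3)) = e^(-3t)·(I + t·N + (t^2/2)·N^2), where N is the 3×3 nilpotent shift.

After assembling e^{tJ} and conjugating by P, we get:

e^{tB} =
  [-t^2*exp(-3*t) + exp(-3*t), -t^2*exp(-3*t) - t*exp(-3*t), -3*t^2*exp(-3*t)/2 - 2*t*exp(-3*t)]
  [4*t^2*exp(-3*t) - 6*t*exp(-3*t), 4*t^2*exp(-3*t) - 2*t*exp(-3*t) + exp(-3*t), 6*t^2*exp(-3*t) - t*exp(-3*t)]
  [-2*t^2*exp(-3*t) + 4*t*exp(-3*t), -2*t^2*exp(-3*t) + 2*t*exp(-3*t), -3*t^2*exp(-3*t) + 2*t*exp(-3*t) + exp(-3*t)]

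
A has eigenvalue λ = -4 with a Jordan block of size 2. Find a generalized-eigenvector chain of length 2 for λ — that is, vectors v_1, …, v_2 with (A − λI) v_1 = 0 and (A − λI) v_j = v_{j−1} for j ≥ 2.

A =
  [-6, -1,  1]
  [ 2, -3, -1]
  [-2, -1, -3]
A Jordan chain for λ = -4 of length 2:
v_1 = (-2, 2, -2)ᵀ
v_2 = (1, 0, 0)ᵀ

Let N = A − (-4)·I. We want v_2 with N^2 v_2 = 0 but N^1 v_2 ≠ 0; then v_{j-1} := N · v_j for j = 2, …, 2.

Pick v_2 = (1, 0, 0)ᵀ.
Then v_1 = N · v_2 = (-2, 2, -2)ᵀ.

Sanity check: (A − (-4)·I) v_1 = (0, 0, 0)ᵀ = 0. ✓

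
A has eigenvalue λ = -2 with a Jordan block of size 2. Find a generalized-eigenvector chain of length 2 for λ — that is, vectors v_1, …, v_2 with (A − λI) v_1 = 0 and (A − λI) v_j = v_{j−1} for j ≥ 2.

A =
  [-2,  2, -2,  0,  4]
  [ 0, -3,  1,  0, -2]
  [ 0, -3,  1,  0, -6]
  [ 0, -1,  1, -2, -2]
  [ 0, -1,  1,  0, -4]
A Jordan chain for λ = -2 of length 2:
v_1 = (2, -1, -3, -1, -1)ᵀ
v_2 = (0, 1, 0, 0, 0)ᵀ

Let N = A − (-2)·I. We want v_2 with N^2 v_2 = 0 but N^1 v_2 ≠ 0; then v_{j-1} := N · v_j for j = 2, …, 2.

Pick v_2 = (0, 1, 0, 0, 0)ᵀ.
Then v_1 = N · v_2 = (2, -1, -3, -1, -1)ᵀ.

Sanity check: (A − (-2)·I) v_1 = (0, 0, 0, 0, 0)ᵀ = 0. ✓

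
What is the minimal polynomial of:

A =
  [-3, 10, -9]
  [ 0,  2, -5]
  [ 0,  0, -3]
x^3 + 4*x^2 - 3*x - 18

The characteristic polynomial is χ_A(x) = (x - 2)*(x + 3)^2, so the eigenvalues are known. The minimal polynomial is
  m_A(x) = Π_λ (x − λ)^{k_λ}
where k_λ is the size of the *largest* Jordan block for λ (equivalently, the smallest k with (A − λI)^k v = 0 for every generalised eigenvector v of λ).

  λ = -3: largest Jordan block has size 2, contributing (x + 3)^2
  λ = 2: largest Jordan block has size 1, contributing (x − 2)

So m_A(x) = (x - 2)*(x + 3)^2 = x^3 + 4*x^2 - 3*x - 18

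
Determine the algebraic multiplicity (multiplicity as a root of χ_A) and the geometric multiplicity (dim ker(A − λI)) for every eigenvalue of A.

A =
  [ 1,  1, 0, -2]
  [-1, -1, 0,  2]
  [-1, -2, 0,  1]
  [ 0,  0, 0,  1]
λ = 0: alg = 3, geom = 1; λ = 1: alg = 1, geom = 1

Step 1 — factor the characteristic polynomial to read off the algebraic multiplicities:
  χ_A(x) = x^3*(x - 1)

Step 2 — compute geometric multiplicities via the rank-nullity identity g(λ) = n − rank(A − λI):
  rank(A − (0)·I) = 3, so dim ker(A − (0)·I) = n − 3 = 1
  rank(A − (1)·I) = 3, so dim ker(A − (1)·I) = n − 3 = 1

Summary:
  λ = 0: algebraic multiplicity = 3, geometric multiplicity = 1
  λ = 1: algebraic multiplicity = 1, geometric multiplicity = 1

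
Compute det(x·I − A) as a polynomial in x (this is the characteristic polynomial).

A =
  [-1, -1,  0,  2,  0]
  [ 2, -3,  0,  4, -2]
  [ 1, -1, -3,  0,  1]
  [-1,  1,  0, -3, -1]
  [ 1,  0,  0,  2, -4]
x^5 + 14*x^4 + 78*x^3 + 216*x^2 + 297*x + 162

Expanding det(x·I − A) (e.g. by cofactor expansion or by noting that A is similar to its Jordan form J, which has the same characteristic polynomial as A) gives
  χ_A(x) = x^5 + 14*x^4 + 78*x^3 + 216*x^2 + 297*x + 162
which factors as (x + 2)*(x + 3)^4. The eigenvalues (with algebraic multiplicities) are λ = -3 with multiplicity 4, λ = -2 with multiplicity 1.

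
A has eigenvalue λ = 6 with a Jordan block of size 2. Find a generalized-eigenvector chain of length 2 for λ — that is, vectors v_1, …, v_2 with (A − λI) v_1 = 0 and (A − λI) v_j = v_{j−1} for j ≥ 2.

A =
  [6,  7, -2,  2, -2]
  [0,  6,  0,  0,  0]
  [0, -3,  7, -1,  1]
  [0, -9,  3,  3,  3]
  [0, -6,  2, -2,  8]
A Jordan chain for λ = 6 of length 2:
v_1 = (7, 0, -3, -9, -6)ᵀ
v_2 = (0, 1, 0, 0, 0)ᵀ

Let N = A − (6)·I. We want v_2 with N^2 v_2 = 0 but N^1 v_2 ≠ 0; then v_{j-1} := N · v_j for j = 2, …, 2.

Pick v_2 = (0, 1, 0, 0, 0)ᵀ.
Then v_1 = N · v_2 = (7, 0, -3, -9, -6)ᵀ.

Sanity check: (A − (6)·I) v_1 = (0, 0, 0, 0, 0)ᵀ = 0. ✓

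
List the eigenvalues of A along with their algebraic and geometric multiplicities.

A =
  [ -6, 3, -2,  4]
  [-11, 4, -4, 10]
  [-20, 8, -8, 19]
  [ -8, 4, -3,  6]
λ = -1: alg = 4, geom = 2

Step 1 — factor the characteristic polynomial to read off the algebraic multiplicities:
  χ_A(x) = (x + 1)^4

Step 2 — compute geometric multiplicities via the rank-nullity identity g(λ) = n − rank(A − λI):
  rank(A − (-1)·I) = 2, so dim ker(A − (-1)·I) = n − 2 = 2

Summary:
  λ = -1: algebraic multiplicity = 4, geometric multiplicity = 2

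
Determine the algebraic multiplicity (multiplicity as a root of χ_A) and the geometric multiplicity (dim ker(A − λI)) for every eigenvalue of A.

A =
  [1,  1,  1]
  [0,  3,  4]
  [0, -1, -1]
λ = 1: alg = 3, geom = 1

Step 1 — factor the characteristic polynomial to read off the algebraic multiplicities:
  χ_A(x) = (x - 1)^3

Step 2 — compute geometric multiplicities via the rank-nullity identity g(λ) = n − rank(A − λI):
  rank(A − (1)·I) = 2, so dim ker(A − (1)·I) = n − 2 = 1

Summary:
  λ = 1: algebraic multiplicity = 3, geometric multiplicity = 1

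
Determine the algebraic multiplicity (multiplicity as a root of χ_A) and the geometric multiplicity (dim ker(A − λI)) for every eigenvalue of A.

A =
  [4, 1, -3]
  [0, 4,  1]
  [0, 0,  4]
λ = 4: alg = 3, geom = 1

Step 1 — factor the characteristic polynomial to read off the algebraic multiplicities:
  χ_A(x) = (x - 4)^3

Step 2 — compute geometric multiplicities via the rank-nullity identity g(λ) = n − rank(A − λI):
  rank(A − (4)·I) = 2, so dim ker(A − (4)·I) = n − 2 = 1

Summary:
  λ = 4: algebraic multiplicity = 3, geometric multiplicity = 1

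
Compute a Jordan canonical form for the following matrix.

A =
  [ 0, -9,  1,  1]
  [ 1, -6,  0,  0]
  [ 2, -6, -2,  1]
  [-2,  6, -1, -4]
J_3(-3) ⊕ J_1(-3)

The characteristic polynomial is
  det(x·I − A) = x^4 + 12*x^3 + 54*x^2 + 108*x + 81 = (x + 3)^4

Eigenvalues and multiplicities (the geometric multiplicity of λ is n − rank(A − λI), which equals the number of Jordan blocks for λ):
  λ = -3: algebraic multiplicity = 4, geometric multiplicity = 2

Determining the block sizes for each eigenvalue:
  λ = -3: with am = 4 and gm = 2, the partition is not yet determined (e.g. several partitions of 4 into 2 parts exist). Let N = A − (-3)·I. Computing rank(N^1) = 2, rank(N^2) = 1, rank(N^3) = 0; the number of blocks of size ≥ j is rank(N^{j−1}) − rank(N^j), giving [2, 1, 1]. So we have 1 block(s) of size 3, 1 block(s) of size 1 → block sizes [3, 1]

Assembling the blocks gives a Jordan form
J =
  [-3,  1,  0,  0]
  [ 0, -3,  1,  0]
  [ 0,  0, -3,  0]
  [ 0,  0,  0, -3]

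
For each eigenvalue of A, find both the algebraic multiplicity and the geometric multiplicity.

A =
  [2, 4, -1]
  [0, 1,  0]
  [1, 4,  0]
λ = 1: alg = 3, geom = 2

Step 1 — factor the characteristic polynomial to read off the algebraic multiplicities:
  χ_A(x) = (x - 1)^3

Step 2 — compute geometric multiplicities via the rank-nullity identity g(λ) = n − rank(A − λI):
  rank(A − (1)·I) = 1, so dim ker(A − (1)·I) = n − 1 = 2

Summary:
  λ = 1: algebraic multiplicity = 3, geometric multiplicity = 2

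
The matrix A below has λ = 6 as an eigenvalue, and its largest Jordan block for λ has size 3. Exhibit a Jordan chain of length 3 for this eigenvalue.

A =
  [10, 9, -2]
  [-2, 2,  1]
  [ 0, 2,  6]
A Jordan chain for λ = 6 of length 3:
v_1 = (-2, 0, -4)ᵀ
v_2 = (4, -2, 0)ᵀ
v_3 = (1, 0, 0)ᵀ

Let N = A − (6)·I. We want v_3 with N^3 v_3 = 0 but N^2 v_3 ≠ 0; then v_{j-1} := N · v_j for j = 3, …, 2.

Pick v_3 = (1, 0, 0)ᵀ.
Then v_2 = N · v_3 = (4, -2, 0)ᵀ.
Then v_1 = N · v_2 = (-2, 0, -4)ᵀ.

Sanity check: (A − (6)·I) v_1 = (0, 0, 0)ᵀ = 0. ✓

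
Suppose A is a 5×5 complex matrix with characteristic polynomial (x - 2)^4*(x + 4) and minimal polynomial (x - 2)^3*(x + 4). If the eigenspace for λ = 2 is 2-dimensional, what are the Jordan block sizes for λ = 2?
Block sizes for λ = 2: [3, 1]

Step 1 — from the characteristic polynomial, algebraic multiplicity of λ = 2 is 4. From dim ker(A − (2)·I) = 2, there are exactly 2 Jordan blocks for λ = 2.
Step 2 — from the minimal polynomial, the factor (x − 2)^3 tells us the largest block for λ = 2 has size 3.
Step 3 — with total size 4, 2 blocks, and largest block 3, the block sizes (in nonincreasing order) are [3, 1].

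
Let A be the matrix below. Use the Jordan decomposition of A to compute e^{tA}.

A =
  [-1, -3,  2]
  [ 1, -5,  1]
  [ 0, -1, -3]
e^{tA} =
  [t^2*exp(-3*t)/2 + 2*t*exp(-3*t) + exp(-3*t), -t^2*exp(-3*t) - 3*t*exp(-3*t), t^2*exp(-3*t)/2 + 2*t*exp(-3*t)]
  [t*exp(-3*t), -2*t*exp(-3*t) + exp(-3*t), t*exp(-3*t)]
  [-t^2*exp(-3*t)/2, t^2*exp(-3*t) - t*exp(-3*t), -t^2*exp(-3*t)/2 + exp(-3*t)]

Strategy: write A = P · J · P⁻¹ where J is a Jordan canonical form, so e^{tA} = P · e^{tJ} · P⁻¹, and e^{tJ} can be computed block-by-block.

A has Jordan form
J =
  [-3,  1,  0]
  [ 0, -3,  1]
  [ 0,  0, -3]
(up to reordering of blocks).

Per-block formulas:
  For a 3×3 Jordan block J_3(-3): exp(t · J_3(-3)) = e^(-3t)·(I + t·N + (t^2/2)·N^2), where N is the 3×3 nilpotent shift.

After assembling e^{tJ} and conjugating by P, we get:

e^{tA} =
  [t^2*exp(-3*t)/2 + 2*t*exp(-3*t) + exp(-3*t), -t^2*exp(-3*t) - 3*t*exp(-3*t), t^2*exp(-3*t)/2 + 2*t*exp(-3*t)]
  [t*exp(-3*t), -2*t*exp(-3*t) + exp(-3*t), t*exp(-3*t)]
  [-t^2*exp(-3*t)/2, t^2*exp(-3*t) - t*exp(-3*t), -t^2*exp(-3*t)/2 + exp(-3*t)]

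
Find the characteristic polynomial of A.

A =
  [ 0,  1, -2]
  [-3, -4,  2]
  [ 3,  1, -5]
x^3 + 9*x^2 + 27*x + 27

Expanding det(x·I − A) (e.g. by cofactor expansion or by noting that A is similar to its Jordan form J, which has the same characteristic polynomial as A) gives
  χ_A(x) = x^3 + 9*x^2 + 27*x + 27
which factors as (x + 3)^3. The eigenvalues (with algebraic multiplicities) are λ = -3 with multiplicity 3.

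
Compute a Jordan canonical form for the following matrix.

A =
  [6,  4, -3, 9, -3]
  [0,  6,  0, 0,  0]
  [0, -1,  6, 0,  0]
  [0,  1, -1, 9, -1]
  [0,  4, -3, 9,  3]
J_2(6) ⊕ J_2(6) ⊕ J_1(6)

The characteristic polynomial is
  det(x·I − A) = x^5 - 30*x^4 + 360*x^3 - 2160*x^2 + 6480*x - 7776 = (x - 6)^5

Eigenvalues and multiplicities (the geometric multiplicity of λ is n − rank(A − λI), which equals the number of Jordan blocks for λ):
  λ = 6: algebraic multiplicity = 5, geometric multiplicity = 3

Determining the block sizes for each eigenvalue:
  λ = 6: with am = 5 and gm = 3, the partition is not yet determined (e.g. several partitions of 5 into 3 parts exist). Let N = A − (6)·I. Computing rank(N^1) = 2, rank(N^2) = 0; the number of blocks of size ≥ j is rank(N^{j−1}) − rank(N^j), giving [3, 2]. So we have 2 block(s) of size 2, 1 block(s) of size 1 → block sizes [2, 2, 1]

Assembling the blocks gives a Jordan form
J =
  [6, 1, 0, 0, 0]
  [0, 6, 0, 0, 0]
  [0, 0, 6, 1, 0]
  [0, 0, 0, 6, 0]
  [0, 0, 0, 0, 6]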